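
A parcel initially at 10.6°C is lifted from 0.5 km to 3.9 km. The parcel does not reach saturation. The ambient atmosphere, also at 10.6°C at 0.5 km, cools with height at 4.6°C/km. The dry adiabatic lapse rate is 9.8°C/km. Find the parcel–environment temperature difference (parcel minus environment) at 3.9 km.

-17.68°C (parcel cooler than environment)

Parcel:
  500 → 3900 m (dry, 9.8°C/km): ΔT = -9.8 × 3.4 = -33.32°C → T = -22.72°C
Environment:
  500 → 3900 m (environment, 4.6°C/km): ΔT = -4.6 × 3.4 = -15.64°C → T = -5.04°C
T_parcel − T_env = -22.72 − (-5.04) = -17.68°C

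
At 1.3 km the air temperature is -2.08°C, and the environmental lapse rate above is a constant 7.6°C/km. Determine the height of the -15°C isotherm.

Height above start = (-2.08 − (-15)) / 7.6 = 1.7 km
Altitude = 1300 m + 1700 m = 3000 m

3 km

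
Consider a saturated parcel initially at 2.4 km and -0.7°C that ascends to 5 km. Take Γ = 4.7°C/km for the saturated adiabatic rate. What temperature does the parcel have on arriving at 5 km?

-12.92°C

From 2400 m to 5000 m (saturated adiabatic): cools by 4.7 × 2.6 = 12.22°C, giving -12.92°C.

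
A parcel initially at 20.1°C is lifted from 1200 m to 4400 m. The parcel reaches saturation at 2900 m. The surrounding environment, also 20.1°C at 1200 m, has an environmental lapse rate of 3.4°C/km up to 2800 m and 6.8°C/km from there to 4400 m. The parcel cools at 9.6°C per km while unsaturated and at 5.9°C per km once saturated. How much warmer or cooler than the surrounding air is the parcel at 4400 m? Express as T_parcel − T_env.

Parcel:
  From 1200 m to 2900 m (dry): cools by 9.6 × 1.7 = 16.32°C, giving 3.78°C.
  From 2900 m to 4400 m (saturated): cools by 5.9 × 1.5 = 8.85°C, giving -5.07°C.
Environment:
  From 1200 m to 2800 m (environment, lower layer): cools by 3.4 × 1.6 = 5.44°C, giving 14.66°C.
  From 2800 m to 4400 m (environment, upper layer): cools by 6.8 × 1.6 = 10.88°C, giving 3.78°C.
T_parcel − T_env = -5.07 − 3.78 = -8.85°C

-8.85°C (parcel cooler than environment)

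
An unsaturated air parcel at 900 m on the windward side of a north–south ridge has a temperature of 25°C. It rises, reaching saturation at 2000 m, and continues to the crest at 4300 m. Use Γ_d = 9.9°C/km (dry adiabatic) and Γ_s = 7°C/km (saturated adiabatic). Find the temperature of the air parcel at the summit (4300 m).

-1.99°C

Dry to 2000 m: -9.9 × 1.1 km = -10.89°C, so T = 14.11°C.
Saturated to 4300 m: -7 × 2.3 km = -16.1°C, so T = -1.99°C.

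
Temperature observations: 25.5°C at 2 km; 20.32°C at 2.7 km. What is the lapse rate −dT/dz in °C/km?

7.4°C/km

Γ = −ΔT/Δz = (25.5 − 20.32) / (2700 − 2000) m
  = 5.18°C / 0.7 km = 7.4°C/km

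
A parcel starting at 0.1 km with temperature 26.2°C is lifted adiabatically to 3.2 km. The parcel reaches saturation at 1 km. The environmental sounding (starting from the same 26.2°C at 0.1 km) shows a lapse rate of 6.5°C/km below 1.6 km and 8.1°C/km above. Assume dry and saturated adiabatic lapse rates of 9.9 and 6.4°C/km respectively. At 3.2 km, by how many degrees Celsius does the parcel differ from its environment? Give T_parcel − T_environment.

-0.28°C (parcel cooler than environment)

Parcel:
  100 → 1000 m (dry, 9.9°C/km): ΔT = -9.9 × 0.9 = -8.91°C → T = 17.29°C
  1000 → 3200 m (saturated, 6.4°C/km): ΔT = -6.4 × 2.2 = -14.08°C → T = 3.21°C
Environment:
  100 → 1600 m (environment, lower layer, 6.5°C/km): ΔT = -6.5 × 1.5 = -9.75°C → T = 16.45°C
  1600 → 3200 m (environment, upper layer, 8.1°C/km): ΔT = -8.1 × 1.6 = -12.96°C → T = 3.49°C
T_parcel − T_env = 3.21 − 3.49 = -0.28°C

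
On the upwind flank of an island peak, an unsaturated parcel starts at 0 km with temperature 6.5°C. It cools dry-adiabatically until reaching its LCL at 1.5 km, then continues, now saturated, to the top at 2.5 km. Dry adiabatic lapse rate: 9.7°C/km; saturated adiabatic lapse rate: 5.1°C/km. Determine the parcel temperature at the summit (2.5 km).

Dry to 1500 m: -9.7 × 1.5 km = -14.55°C, so T = -8.05°C.
Saturated to 2500 m: -5.1 × 1 km = -5.1°C, so T = -13.15°C.

-13.15°C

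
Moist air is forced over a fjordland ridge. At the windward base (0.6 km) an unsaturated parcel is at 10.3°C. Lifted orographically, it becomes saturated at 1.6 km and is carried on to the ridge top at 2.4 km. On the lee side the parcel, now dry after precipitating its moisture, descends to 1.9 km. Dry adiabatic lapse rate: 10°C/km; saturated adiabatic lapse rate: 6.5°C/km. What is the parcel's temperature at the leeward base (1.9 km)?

Dry to 1600 m: -10 × 1 km = -10°C, so T = 0.3°C.
Saturated to 2400 m: -6.5 × 0.8 km = -5.2°C, so T = -4.9°C.
Dry descent to 1900 m: +10 × 0.5 km = +5°C, so T = 0.1°C.

0.1°C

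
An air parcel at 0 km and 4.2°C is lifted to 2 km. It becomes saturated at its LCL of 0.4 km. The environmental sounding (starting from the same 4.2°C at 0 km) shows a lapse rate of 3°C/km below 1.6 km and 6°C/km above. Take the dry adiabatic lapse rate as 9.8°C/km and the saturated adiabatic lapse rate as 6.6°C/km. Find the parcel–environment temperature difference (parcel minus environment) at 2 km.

-7.28°C (parcel cooler than environment)

Parcel:
  0 → 400 m (dry, 9.8°C/km): ΔT = -9.8 × 0.4 = -3.92°C → T = 0.28°C
  400 → 2000 m (saturated, 6.6°C/km): ΔT = -6.6 × 1.6 = -10.56°C → T = -10.28°C
Environment:
  0 → 1600 m (environment, lower layer, 3°C/km): ΔT = -3 × 1.6 = -4.8°C → T = -0.6°C
  1600 → 2000 m (environment, upper layer, 6°C/km): ΔT = -6 × 0.4 = -2.4°C → T = -3°C
T_parcel − T_env = -10.28 − (-3) = -7.28°C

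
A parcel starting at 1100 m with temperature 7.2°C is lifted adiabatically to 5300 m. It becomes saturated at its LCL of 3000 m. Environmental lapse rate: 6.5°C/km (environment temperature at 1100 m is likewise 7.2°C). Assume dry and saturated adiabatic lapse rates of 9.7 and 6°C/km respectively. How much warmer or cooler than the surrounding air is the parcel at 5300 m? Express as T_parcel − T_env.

-4.93°C (parcel cooler than environment)

Parcel:
  1100 → 3000 m (dry, 9.7°C/km): ΔT = -9.7 × 1.9 = -18.43°C → T = -11.23°C
  3000 → 5300 m (saturated, 6°C/km): ΔT = -6 × 2.3 = -13.8°C → T = -25.03°C
Environment:
  1100 → 5300 m (environment, 6.5°C/km): ΔT = -6.5 × 4.2 = -27.3°C → T = -20.1°C
T_parcel − T_env = -25.03 − (-20.1) = -4.93°C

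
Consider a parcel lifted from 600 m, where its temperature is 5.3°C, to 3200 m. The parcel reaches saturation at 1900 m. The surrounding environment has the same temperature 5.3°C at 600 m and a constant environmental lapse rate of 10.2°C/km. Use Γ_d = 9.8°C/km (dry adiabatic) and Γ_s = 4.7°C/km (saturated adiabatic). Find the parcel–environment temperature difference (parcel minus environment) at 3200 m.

+7.67°C (parcel warmer than environment)

Parcel:
  Dry to 1900 m: -9.8 × 1.3 km = -12.74°C, so T = -7.44°C.
  Saturated to 3200 m: -4.7 × 1.3 km = -6.11°C, so T = -13.55°C.
Environment:
  Environment to 3200 m: -10.2 × 2.6 km = -26.52°C, so T = -21.22°C.
T_parcel − T_env = -13.55 − (-21.22) = +7.67°C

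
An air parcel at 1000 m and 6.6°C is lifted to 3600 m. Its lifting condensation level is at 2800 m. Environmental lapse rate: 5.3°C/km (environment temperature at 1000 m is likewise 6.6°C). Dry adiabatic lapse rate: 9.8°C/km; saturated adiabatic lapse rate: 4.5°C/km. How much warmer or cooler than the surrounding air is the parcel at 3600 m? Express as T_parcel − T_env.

Parcel:
  From 1000 m to 2800 m (dry): cools by 9.8 × 1.8 = 17.64°C, giving -11.04°C.
  From 2800 m to 3600 m (saturated): cools by 4.5 × 0.8 = 3.6°C, giving -14.64°C.
Environment:
  From 1000 m to 3600 m (environment): cools by 5.3 × 2.6 = 13.78°C, giving -7.18°C.
T_parcel − T_env = -14.64 − (-7.18) = -7.46°C

-7.46°C (parcel cooler than environment)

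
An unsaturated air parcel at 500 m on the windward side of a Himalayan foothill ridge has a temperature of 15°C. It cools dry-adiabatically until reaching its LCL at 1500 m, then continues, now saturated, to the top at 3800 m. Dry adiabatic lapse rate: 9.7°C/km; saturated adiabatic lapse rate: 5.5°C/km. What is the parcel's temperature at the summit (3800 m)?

-7.35°C

Dry to 1500 m: -9.7 × 1 km = -9.7°C, so T = 5.3°C.
Saturated to 3800 m: -5.5 × 2.3 km = -12.65°C, so T = -7.35°C.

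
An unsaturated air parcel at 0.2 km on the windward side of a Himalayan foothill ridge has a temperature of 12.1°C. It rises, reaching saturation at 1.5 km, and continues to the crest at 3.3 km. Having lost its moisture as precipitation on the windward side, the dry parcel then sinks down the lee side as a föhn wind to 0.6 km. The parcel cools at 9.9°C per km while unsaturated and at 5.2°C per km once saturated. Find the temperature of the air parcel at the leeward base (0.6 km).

From 200 m to 1500 m (dry): cools by 9.9 × 1.3 = 12.87°C, giving -0.77°C.
From 1500 m to 3300 m (saturated): cools by 5.2 × 1.8 = 9.36°C, giving -10.13°C.
From 3300 m to 600 m (dry descent): warms by 9.9 × 2.7 = 26.73°C, giving 16.6°C.

16.6°C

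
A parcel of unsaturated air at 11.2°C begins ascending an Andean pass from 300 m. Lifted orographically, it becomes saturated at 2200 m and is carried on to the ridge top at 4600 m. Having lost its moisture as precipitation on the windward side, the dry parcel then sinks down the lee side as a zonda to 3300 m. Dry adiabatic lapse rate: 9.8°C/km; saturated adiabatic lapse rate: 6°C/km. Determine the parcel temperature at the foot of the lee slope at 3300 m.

-9.08°C

300–2200 m, dry: Δz = 1.9 km ⇒ ΔT = -18.62°C; T = -7.42°C
2200–4600 m, saturated: Δz = 2.4 km ⇒ ΔT = -14.4°C; T = -21.82°C
4600–3300 m, dry descent: Δz = 1.3 km ⇒ ΔT = +12.74°C; T = -9.08°C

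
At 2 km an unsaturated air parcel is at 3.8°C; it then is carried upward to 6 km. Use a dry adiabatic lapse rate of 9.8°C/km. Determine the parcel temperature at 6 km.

2000 → 6000 m (dry adiabatic, 9.8°C/km): ΔT = -9.8 × 4 = -39.2°C → T = -35.4°C

-35.4°C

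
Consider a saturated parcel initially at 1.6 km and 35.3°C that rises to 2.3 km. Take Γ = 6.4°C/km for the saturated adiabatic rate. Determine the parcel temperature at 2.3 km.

30.82°C

Saturated adiabatic to 2300 m: -6.4 × 0.7 km = -4.48°C, so T = 30.82°C.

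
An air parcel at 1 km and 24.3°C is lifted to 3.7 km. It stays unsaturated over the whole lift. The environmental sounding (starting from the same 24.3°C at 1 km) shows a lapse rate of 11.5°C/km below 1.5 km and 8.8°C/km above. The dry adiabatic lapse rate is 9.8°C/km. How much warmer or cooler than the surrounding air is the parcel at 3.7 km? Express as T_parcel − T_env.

-1.35°C (parcel cooler than environment)

Parcel:
  Dry to 3700 m: -9.8 × 2.7 km = -26.46°C, so T = -2.16°C.
Environment:
  Environment, lower layer to 1500 m: -11.5 × 0.5 km = -5.75°C, so T = 18.55°C.
  Environment, upper layer to 3700 m: -8.8 × 2.2 km = -19.36°C, so T = -0.81°C.
T_parcel − T_env = -2.16 − (-0.81) = -1.35°C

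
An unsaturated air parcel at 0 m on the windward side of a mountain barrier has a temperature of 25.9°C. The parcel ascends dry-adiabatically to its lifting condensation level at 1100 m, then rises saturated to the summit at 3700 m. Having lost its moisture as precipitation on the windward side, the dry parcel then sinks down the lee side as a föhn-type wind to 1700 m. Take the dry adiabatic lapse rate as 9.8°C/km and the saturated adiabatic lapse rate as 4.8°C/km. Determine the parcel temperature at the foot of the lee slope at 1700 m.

0 → 1100 m (dry, 9.8°C/km): ΔT = -9.8 × 1.1 = -10.78°C → T = 15.12°C
1100 → 3700 m (saturated, 4.8°C/km): ΔT = -4.8 × 2.6 = -12.48°C → T = 2.64°C
3700 → 1700 m (dry descent, 9.8°C/km): ΔT = +9.8 × 2 = +19.6°C → T = 22.24°C

22.24°C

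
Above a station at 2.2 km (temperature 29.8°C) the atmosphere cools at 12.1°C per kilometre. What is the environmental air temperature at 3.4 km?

2200 → 3400 m (environmental, 12.1°C/km): ΔT = -12.1 × 1.2 = -14.52°C → T = 15.28°C

15.28°C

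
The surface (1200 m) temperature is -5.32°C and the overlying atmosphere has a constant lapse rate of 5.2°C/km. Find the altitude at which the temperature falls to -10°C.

2100 m

Height above start = (-5.32 − (-10)) / 5.2 = 0.9 km
Altitude = 1200 m + 900 m = 2100 m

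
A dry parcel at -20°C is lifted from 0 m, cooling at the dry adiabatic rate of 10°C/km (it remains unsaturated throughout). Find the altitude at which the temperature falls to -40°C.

2000 m

Height above start = (-20 − (-40)) / 10 = 2 km
Altitude = 0 m + 2000 m = 2000 m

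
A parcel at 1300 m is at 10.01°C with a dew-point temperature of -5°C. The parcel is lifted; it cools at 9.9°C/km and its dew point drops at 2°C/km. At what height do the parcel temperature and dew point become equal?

3200 m

T and T_d converge at 9.9 − 2 = 7.9°C per km
Height above start = (10.01 − (-5)) / 7.9 = 1.9 km
LCL altitude = 1300 m + 1900 m = 3200 m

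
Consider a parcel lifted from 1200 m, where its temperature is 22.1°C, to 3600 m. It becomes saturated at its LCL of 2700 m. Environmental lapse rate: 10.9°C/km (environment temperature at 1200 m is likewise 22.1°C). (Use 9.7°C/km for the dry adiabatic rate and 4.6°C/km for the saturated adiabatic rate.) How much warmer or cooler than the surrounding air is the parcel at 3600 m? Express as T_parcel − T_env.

Parcel:
  1200–2700 m, dry: Δz = 1.5 km ⇒ ΔT = -14.55°C; T = 7.55°C
  2700–3600 m, saturated: Δz = 0.9 km ⇒ ΔT = -4.14°C; T = 3.41°C
Environment:
  1200–3600 m, environment: Δz = 2.4 km ⇒ ΔT = -26.16°C; T = -4.06°C
T_parcel − T_env = 3.41 − (-4.06) = +7.47°C

+7.47°C (parcel warmer than environment)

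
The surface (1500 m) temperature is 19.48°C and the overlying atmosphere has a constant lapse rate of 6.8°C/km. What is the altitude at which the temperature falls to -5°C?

Height above start = (19.48 − (-5)) / 6.8 = 3.6 km
Altitude = 1500 m + 3600 m = 5100 m

5100 m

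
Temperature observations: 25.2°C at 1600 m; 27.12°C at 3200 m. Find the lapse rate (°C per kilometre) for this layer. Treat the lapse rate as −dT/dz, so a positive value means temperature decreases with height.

Γ = −ΔT/Δz = (25.2 − 27.12) / (3200 − 1600) m
  = -1.92°C / 1.6 km = -1.2°C/km

-1.2°C/km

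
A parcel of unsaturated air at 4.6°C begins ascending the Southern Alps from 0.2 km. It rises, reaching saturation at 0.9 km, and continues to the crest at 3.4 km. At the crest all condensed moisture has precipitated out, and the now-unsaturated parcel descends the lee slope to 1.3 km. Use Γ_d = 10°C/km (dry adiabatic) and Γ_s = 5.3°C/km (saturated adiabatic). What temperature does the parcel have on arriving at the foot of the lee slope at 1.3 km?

5.35°C

Dry to 900 m: -10 × 0.7 km = -7°C, so T = -2.4°C.
Saturated to 3400 m: -5.3 × 2.5 km = -13.25°C, so T = -15.65°C.
Dry descent to 1300 m: +10 × 2.1 km = +21°C, so T = 5.35°C.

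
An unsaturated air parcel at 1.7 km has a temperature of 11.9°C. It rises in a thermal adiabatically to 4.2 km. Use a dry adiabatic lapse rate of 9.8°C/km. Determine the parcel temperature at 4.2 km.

From 1700 m to 4200 m (dry adiabatic): cools by 9.8 × 2.5 = 24.5°C, giving -12.6°C.

-12.6°C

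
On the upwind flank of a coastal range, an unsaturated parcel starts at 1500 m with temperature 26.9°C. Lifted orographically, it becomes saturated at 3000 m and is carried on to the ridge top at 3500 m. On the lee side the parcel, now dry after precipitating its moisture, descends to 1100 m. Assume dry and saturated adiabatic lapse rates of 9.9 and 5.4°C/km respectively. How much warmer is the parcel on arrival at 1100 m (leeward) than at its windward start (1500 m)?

From 1500 m to 3000 m (dry): cools by 9.9 × 1.5 = 14.85°C, giving 12.05°C.
From 3000 m to 3500 m (saturated): cools by 5.4 × 0.5 = 2.7°C, giving 9.35°C.
From 3500 m to 1100 m (dry descent): warms by 9.9 × 2.4 = 23.76°C, giving 33.11°C.
Net change vs windward start: 33.11 − 26.9 = +6.21°C

+6.21°C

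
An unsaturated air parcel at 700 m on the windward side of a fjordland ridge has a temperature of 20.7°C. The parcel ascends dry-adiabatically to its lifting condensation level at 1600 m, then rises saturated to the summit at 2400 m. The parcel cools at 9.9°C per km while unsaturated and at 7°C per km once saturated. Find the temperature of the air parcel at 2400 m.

6.19°C

700–1600 m, dry: Δz = 0.9 km ⇒ ΔT = -8.91°C; T = 11.79°C
1600–2400 m, saturated: Δz = 0.8 km ⇒ ΔT = -5.6°C; T = 6.19°C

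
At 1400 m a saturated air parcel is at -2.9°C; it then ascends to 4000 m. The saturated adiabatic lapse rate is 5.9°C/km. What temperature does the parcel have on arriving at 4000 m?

-18.24°C

1400 → 4000 m (saturated adiabatic, 5.9°C/km): ΔT = -5.9 × 2.6 = -15.34°C → T = -18.24°C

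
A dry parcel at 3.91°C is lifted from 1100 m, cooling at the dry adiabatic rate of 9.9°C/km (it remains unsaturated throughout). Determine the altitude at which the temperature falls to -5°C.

Height above start = (3.91 − (-5)) / 9.9 = 0.9 km
Altitude = 1100 m + 900 m = 2000 m

2000 m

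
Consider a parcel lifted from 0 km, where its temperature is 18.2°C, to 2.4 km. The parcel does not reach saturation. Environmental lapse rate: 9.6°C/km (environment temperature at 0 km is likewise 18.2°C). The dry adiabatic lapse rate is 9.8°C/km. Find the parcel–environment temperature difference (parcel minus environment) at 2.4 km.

Parcel:
  Dry to 2400 m: -9.8 × 2.4 km = -23.52°C, so T = -5.32°C.
Environment:
  Environment to 2400 m: -9.6 × 2.4 km = -23.04°C, so T = -4.84°C.
T_parcel − T_env = -5.32 − (-4.84) = -0.48°C

-0.48°C (parcel cooler than environment)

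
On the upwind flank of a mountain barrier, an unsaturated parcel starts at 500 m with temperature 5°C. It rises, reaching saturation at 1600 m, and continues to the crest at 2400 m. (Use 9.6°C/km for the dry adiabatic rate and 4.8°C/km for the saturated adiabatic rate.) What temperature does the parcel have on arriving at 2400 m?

Dry to 1600 m: -9.6 × 1.1 km = -10.56°C, so T = -5.56°C.
Saturated to 2400 m: -4.8 × 0.8 km = -3.84°C, so T = -9.4°C.

-9.4°C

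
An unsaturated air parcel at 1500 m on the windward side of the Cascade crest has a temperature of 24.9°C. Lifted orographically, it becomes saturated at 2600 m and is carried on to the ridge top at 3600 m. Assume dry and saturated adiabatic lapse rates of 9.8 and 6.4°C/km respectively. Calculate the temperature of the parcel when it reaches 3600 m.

7.72°C

1500 → 2600 m (dry, 9.8°C/km): ΔT = -9.8 × 1.1 = -10.78°C → T = 14.12°C
2600 → 3600 m (saturated, 6.4°C/km): ΔT = -6.4 × 1 = -6.4°C → T = 7.72°C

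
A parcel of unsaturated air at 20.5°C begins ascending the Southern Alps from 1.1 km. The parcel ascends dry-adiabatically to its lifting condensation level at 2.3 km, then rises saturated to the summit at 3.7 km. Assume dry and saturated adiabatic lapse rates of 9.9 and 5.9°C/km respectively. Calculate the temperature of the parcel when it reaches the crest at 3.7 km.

0.36°C

Dry to 2300 m: -9.9 × 1.2 km = -11.88°C, so T = 8.62°C.
Saturated to 3700 m: -5.9 × 1.4 km = -8.26°C, so T = 0.36°C.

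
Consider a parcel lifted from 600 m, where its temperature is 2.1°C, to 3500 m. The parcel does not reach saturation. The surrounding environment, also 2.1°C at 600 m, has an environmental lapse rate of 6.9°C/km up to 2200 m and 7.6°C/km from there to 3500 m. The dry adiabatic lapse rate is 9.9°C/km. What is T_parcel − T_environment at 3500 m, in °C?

-7.79°C (parcel cooler than environment)

Parcel:
  600–3500 m, dry: Δz = 2.9 km ⇒ ΔT = -28.71°C; T = -26.61°C
Environment:
  600–2200 m, environment, lower layer: Δz = 1.6 km ⇒ ΔT = -11.04°C; T = -8.94°C
  2200–3500 m, environment, upper layer: Δz = 1.3 km ⇒ ΔT = -9.88°C; T = -18.82°C
T_parcel − T_env = -26.61 − (-18.82) = -7.79°C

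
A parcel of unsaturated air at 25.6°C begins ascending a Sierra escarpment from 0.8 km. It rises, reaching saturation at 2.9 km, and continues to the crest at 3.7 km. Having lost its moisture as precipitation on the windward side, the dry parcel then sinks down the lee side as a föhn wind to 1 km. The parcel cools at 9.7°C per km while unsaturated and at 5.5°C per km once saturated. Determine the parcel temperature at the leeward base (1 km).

From 800 m to 2900 m (dry): cools by 9.7 × 2.1 = 20.37°C, giving 5.23°C.
From 2900 m to 3700 m (saturated): cools by 5.5 × 0.8 = 4.4°C, giving 0.83°C.
From 3700 m to 1000 m (dry descent): warms by 9.7 × 2.7 = 26.19°C, giving 27.02°C.

27.02°C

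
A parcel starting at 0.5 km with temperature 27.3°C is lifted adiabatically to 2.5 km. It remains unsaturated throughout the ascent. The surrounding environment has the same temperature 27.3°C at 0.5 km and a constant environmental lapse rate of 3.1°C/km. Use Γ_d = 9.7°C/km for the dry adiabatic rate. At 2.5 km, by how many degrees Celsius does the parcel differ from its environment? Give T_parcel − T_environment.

Parcel:
  500–2500 m, dry: Δz = 2 km ⇒ ΔT = -19.4°C; T = 7.9°C
Environment:
  500–2500 m, environment: Δz = 2 km ⇒ ΔT = -6.2°C; T = 21.1°C
T_parcel − T_env = 7.9 − 21.1 = -13.2°C

-13.2°C (parcel cooler than environment)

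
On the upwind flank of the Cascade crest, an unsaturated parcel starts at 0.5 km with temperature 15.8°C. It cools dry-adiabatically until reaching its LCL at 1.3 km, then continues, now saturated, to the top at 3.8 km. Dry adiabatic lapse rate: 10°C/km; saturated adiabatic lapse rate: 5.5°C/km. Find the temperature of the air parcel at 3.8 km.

-5.95°C

500 → 1300 m (dry, 10°C/km): ΔT = -10 × 0.8 = -8°C → T = 7.8°C
1300 → 3800 m (saturated, 5.5°C/km): ΔT = -5.5 × 2.5 = -13.75°C → T = -5.95°C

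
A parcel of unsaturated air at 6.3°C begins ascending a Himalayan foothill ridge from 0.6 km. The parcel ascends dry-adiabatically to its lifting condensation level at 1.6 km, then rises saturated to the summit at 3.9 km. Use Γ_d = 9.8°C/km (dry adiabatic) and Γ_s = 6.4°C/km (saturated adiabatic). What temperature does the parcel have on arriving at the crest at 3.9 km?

Dry to 1600 m: -9.8 × 1 km = -9.8°C, so T = -3.5°C.
Saturated to 3900 m: -6.4 × 2.3 km = -14.72°C, so T = -18.22°C.

-18.22°C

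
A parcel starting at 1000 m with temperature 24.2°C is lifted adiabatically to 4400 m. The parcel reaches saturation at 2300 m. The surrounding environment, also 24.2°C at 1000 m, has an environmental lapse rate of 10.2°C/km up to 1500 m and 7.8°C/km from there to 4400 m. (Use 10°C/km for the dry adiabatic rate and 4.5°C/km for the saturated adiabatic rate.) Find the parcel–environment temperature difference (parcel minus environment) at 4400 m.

+5.27°C (parcel warmer than environment)

Parcel:
  1000–2300 m, dry: Δz = 1.3 km ⇒ ΔT = -13°C; T = 11.2°C
  2300–4400 m, saturated: Δz = 2.1 km ⇒ ΔT = -9.45°C; T = 1.75°C
Environment:
  1000–1500 m, environment, lower layer: Δz = 0.5 km ⇒ ΔT = -5.1°C; T = 19.1°C
  1500–4400 m, environment, upper layer: Δz = 2.9 km ⇒ ΔT = -22.62°C; T = -3.52°C
T_parcel − T_env = 1.75 − (-3.52) = +5.27°C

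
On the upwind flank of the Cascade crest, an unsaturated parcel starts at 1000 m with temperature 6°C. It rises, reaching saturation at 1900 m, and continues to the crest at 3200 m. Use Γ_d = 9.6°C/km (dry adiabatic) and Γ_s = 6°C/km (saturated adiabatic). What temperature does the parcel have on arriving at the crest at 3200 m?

-10.44°C

1000 → 1900 m (dry, 9.6°C/km): ΔT = -9.6 × 0.9 = -8.64°C → T = -2.64°C
1900 → 3200 m (saturated, 6°C/km): ΔT = -6 × 1.3 = -7.8°C → T = -10.44°C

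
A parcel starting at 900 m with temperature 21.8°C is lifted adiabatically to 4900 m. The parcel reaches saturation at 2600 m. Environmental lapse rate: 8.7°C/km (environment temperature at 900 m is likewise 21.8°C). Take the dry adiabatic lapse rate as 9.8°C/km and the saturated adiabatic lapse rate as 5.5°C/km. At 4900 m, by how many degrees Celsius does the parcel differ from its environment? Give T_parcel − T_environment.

Parcel:
  900–2600 m, dry: Δz = 1.7 km ⇒ ΔT = -16.66°C; T = 5.14°C
  2600–4900 m, saturated: Δz = 2.3 km ⇒ ΔT = -12.65°C; T = -7.51°C
Environment:
  900–4900 m, environment: Δz = 4 km ⇒ ΔT = -34.8°C; T = -13°C
T_parcel − T_env = -7.51 − (-13) = +5.49°C

+5.49°C (parcel warmer than environment)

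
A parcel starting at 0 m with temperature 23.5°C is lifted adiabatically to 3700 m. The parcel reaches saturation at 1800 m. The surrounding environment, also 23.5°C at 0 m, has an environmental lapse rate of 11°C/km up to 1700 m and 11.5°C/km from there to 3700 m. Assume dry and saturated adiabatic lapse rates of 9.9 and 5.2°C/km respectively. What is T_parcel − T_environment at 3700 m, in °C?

+14°C (parcel warmer than environment)

Parcel:
  Dry to 1800 m: -9.9 × 1.8 km = -17.82°C, so T = 5.68°C.
  Saturated to 3700 m: -5.2 × 1.9 km = -9.88°C, so T = -4.2°C.
Environment:
  Environment, lower layer to 1700 m: -11 × 1.7 km = -18.7°C, so T = 4.8°C.
  Environment, upper layer to 3700 m: -11.5 × 2 km = -23°C, so T = -18.2°C.
T_parcel − T_env = -4.2 − (-18.2) = +14°C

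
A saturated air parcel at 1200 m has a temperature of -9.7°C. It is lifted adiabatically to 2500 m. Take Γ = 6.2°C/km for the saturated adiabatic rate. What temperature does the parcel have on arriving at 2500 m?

-17.76°C

1200 → 2500 m (saturated adiabatic, 6.2°C/km): ΔT = -6.2 × 1.3 = -8.06°C → T = -17.76°C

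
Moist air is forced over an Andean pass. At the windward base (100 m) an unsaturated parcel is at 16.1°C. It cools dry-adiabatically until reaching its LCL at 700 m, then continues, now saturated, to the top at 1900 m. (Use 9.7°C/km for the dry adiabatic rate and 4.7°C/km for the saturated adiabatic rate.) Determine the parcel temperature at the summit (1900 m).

100–700 m, dry: Δz = 0.6 km ⇒ ΔT = -5.82°C; T = 10.28°C
700–1900 m, saturated: Δz = 1.2 km ⇒ ΔT = -5.64°C; T = 4.64°C

4.64°C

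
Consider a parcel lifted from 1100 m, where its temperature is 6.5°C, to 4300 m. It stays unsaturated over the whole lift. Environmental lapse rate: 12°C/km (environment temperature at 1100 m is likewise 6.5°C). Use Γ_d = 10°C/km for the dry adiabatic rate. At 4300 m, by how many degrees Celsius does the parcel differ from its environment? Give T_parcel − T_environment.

Parcel:
  From 1100 m to 4300 m (dry): cools by 10 × 3.2 = 32°C, giving -25.5°C.
Environment:
  From 1100 m to 4300 m (environment): cools by 12 × 3.2 = 38.4°C, giving -31.9°C.
T_parcel − T_env = -25.5 − (-31.9) = +6.4°C

+6.4°C (parcel warmer than environment)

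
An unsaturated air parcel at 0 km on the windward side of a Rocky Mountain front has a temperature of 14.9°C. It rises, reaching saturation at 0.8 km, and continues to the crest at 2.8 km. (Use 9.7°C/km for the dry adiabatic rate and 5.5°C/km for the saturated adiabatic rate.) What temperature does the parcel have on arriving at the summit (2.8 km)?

-3.86°C

Dry to 800 m: -9.7 × 0.8 km = -7.76°C, so T = 7.14°C.
Saturated to 2800 m: -5.5 × 2 km = -11°C, so T = -3.86°C.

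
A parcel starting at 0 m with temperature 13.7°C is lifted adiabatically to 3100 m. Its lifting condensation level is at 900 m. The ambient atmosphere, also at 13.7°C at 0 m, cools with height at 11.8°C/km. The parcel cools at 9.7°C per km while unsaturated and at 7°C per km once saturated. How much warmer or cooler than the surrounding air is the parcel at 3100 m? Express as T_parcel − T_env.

Parcel:
  0 → 900 m (dry, 9.7°C/km): ΔT = -9.7 × 0.9 = -8.73°C → T = 4.97°C
  900 → 3100 m (saturated, 7°C/km): ΔT = -7 × 2.2 = -15.4°C → T = -10.43°C
Environment:
  0 → 3100 m (environment, 11.8°C/km): ΔT = -11.8 × 3.1 = -36.58°C → T = -22.88°C
T_parcel − T_env = -10.43 − (-22.88) = +12.45°C

+12.45°C (parcel warmer than environment)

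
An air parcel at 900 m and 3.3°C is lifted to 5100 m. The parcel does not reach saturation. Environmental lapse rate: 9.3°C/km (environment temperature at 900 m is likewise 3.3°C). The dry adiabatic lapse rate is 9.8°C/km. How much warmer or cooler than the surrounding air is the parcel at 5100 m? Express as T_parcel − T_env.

Parcel:
  From 900 m to 5100 m (dry): cools by 9.8 × 4.2 = 41.16°C, giving -37.86°C.
Environment:
  From 900 m to 5100 m (environment): cools by 9.3 × 4.2 = 39.06°C, giving -35.76°C.
T_parcel − T_env = -37.86 − (-35.76) = -2.1°C

-2.1°C (parcel cooler than environment)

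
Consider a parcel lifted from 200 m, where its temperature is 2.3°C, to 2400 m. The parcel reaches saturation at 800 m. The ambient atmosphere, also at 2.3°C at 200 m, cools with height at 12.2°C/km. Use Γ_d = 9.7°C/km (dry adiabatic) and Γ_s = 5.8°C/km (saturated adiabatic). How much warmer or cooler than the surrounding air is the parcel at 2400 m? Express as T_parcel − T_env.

Parcel:
  Dry to 800 m: -9.7 × 0.6 km = -5.82°C, so T = -3.52°C.
  Saturated to 2400 m: -5.8 × 1.6 km = -9.28°C, so T = -12.8°C.
Environment:
  Environment to 2400 m: -12.2 × 2.2 km = -26.84°C, so T = -24.54°C.
T_parcel − T_env = -12.8 − (-24.54) = +11.74°C

+11.74°C (parcel warmer than environment)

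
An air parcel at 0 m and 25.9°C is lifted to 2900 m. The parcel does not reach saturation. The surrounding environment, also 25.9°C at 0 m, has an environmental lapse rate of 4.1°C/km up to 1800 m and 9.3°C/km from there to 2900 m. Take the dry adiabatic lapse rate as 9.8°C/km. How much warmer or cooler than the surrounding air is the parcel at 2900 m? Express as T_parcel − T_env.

-10.81°C (parcel cooler than environment)

Parcel:
  0–2900 m, dry: Δz = 2.9 km ⇒ ΔT = -28.42°C; T = -2.52°C
Environment:
  0–1800 m, environment, lower layer: Δz = 1.8 km ⇒ ΔT = -7.38°C; T = 18.52°C
  1800–2900 m, environment, upper layer: Δz = 1.1 km ⇒ ΔT = -10.23°C; T = 8.29°C
T_parcel − T_env = -2.52 − 8.29 = -10.81°C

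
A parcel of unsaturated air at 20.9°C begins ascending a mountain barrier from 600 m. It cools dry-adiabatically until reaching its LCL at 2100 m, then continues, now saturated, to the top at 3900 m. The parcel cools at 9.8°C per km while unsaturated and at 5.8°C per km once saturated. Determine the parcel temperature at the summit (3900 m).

-4.24°C

600–2100 m, dry: Δz = 1.5 km ⇒ ΔT = -14.7°C; T = 6.2°C
2100–3900 m, saturated: Δz = 1.8 km ⇒ ΔT = -10.44°C; T = -4.24°C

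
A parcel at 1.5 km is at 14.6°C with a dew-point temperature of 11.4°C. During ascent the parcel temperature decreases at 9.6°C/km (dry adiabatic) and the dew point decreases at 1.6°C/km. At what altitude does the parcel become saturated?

1.9 km

T and T_d converge at 9.6 − 1.6 = 8°C per km
Height above start = (14.6 − 11.4) / 8 = 0.4 km
LCL altitude = 1500 m + 400 m = 1900 m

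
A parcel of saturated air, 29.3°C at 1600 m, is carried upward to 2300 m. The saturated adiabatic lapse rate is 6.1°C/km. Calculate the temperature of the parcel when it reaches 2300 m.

From 1600 m to 2300 m (saturated adiabatic): cools by 6.1 × 0.7 = 4.27°C, giving 25.03°C.

25.03°C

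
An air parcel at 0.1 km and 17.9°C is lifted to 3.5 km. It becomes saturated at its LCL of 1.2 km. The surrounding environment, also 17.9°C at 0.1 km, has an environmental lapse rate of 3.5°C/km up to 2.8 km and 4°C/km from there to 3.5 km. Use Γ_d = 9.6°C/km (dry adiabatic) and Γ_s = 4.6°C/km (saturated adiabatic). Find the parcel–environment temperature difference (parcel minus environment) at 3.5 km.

Parcel:
  100–1200 m, dry: Δz = 1.1 km ⇒ ΔT = -10.56°C; T = 7.34°C
  1200–3500 m, saturated: Δz = 2.3 km ⇒ ΔT = -10.58°C; T = -3.24°C
Environment:
  100–2800 m, environment, lower layer: Δz = 2.7 km ⇒ ΔT = -9.45°C; T = 8.45°C
  2800–3500 m, environment, upper layer: Δz = 0.7 km ⇒ ΔT = -2.8°C; T = 5.65°C
T_parcel − T_env = -3.24 − 5.65 = -8.89°C

-8.89°C (parcel cooler than environment)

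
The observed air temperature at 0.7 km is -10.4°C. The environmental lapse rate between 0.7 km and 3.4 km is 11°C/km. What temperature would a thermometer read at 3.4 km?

Environmental to 3400 m: -11 × 2.7 km = -29.7°C, so T = -40.1°C.

-40.1°C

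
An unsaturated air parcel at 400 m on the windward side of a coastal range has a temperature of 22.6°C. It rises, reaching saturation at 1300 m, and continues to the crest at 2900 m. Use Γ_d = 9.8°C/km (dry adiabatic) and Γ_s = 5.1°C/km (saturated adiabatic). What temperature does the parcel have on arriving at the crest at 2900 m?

5.62°C

400 → 1300 m (dry, 9.8°C/km): ΔT = -9.8 × 0.9 = -8.82°C → T = 13.78°C
1300 → 2900 m (saturated, 5.1°C/km): ΔT = -5.1 × 1.6 = -8.16°C → T = 5.62°C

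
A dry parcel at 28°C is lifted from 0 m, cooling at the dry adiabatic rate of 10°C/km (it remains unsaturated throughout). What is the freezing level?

2800 m

Height above start = (28 − 0) / 10 = 2.8 km
Altitude = 0 m + 2800 m = 2800 m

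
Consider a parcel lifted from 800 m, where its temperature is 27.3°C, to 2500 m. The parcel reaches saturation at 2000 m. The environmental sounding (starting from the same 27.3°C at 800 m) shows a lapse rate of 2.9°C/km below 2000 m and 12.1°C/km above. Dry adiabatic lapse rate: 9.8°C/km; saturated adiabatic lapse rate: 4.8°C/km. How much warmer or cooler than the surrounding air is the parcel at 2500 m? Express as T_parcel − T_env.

-4.63°C (parcel cooler than environment)

Parcel:
  From 800 m to 2000 m (dry): cools by 9.8 × 1.2 = 11.76°C, giving 15.54°C.
  From 2000 m to 2500 m (saturated): cools by 4.8 × 0.5 = 2.4°C, giving 13.14°C.
Environment:
  From 800 m to 2000 m (environment, lower layer): cools by 2.9 × 1.2 = 3.48°C, giving 23.82°C.
  From 2000 m to 2500 m (environment, upper layer): cools by 12.1 × 0.5 = 6.05°C, giving 17.77°C.
T_parcel − T_env = 13.14 − 17.77 = -4.63°C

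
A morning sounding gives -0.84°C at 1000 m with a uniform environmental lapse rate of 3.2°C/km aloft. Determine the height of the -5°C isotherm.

Height above start = (-0.84 − (-5)) / 3.2 = 1.3 km
Altitude = 1000 m + 1300 m = 2300 m

2300 m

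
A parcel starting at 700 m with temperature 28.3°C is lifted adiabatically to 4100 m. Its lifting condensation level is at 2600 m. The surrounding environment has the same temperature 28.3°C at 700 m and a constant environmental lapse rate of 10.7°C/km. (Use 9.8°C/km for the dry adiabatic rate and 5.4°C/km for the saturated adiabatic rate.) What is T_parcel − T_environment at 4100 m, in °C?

Parcel:
  700–2600 m, dry: Δz = 1.9 km ⇒ ΔT = -18.62°C; T = 9.68°C
  2600–4100 m, saturated: Δz = 1.5 km ⇒ ΔT = -8.1°C; T = 1.58°C
Environment:
  700–4100 m, environment: Δz = 3.4 km ⇒ ΔT = -36.38°C; T = -8.08°C
T_parcel − T_env = 1.58 − (-8.08) = +9.66°C

+9.66°C (parcel warmer than environment)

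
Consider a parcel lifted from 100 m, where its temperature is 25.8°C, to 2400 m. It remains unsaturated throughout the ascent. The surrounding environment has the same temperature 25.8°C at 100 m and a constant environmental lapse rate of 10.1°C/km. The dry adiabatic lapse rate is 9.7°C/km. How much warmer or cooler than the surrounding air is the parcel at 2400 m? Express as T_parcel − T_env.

+0.92°C (parcel warmer than environment)

Parcel:
  From 100 m to 2400 m (dry): cools by 9.7 × 2.3 = 22.31°C, giving 3.49°C.
Environment:
  From 100 m to 2400 m (environment): cools by 10.1 × 2.3 = 23.23°C, giving 2.57°C.
T_parcel − T_env = 3.49 − 2.57 = +0.92°C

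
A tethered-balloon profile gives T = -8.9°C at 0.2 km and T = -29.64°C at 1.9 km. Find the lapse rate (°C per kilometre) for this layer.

Γ = −ΔT/Δz = (-8.9 − (-29.64)) / (1900 − 200) m
  = 20.74°C / 1.7 km = 12.2°C/km

12.2°C/km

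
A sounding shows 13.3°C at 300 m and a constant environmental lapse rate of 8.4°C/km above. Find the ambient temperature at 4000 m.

-17.78°C

300–4000 m, environmental: Δz = 3.7 km ⇒ ΔT = -31.08°C; T = -17.78°C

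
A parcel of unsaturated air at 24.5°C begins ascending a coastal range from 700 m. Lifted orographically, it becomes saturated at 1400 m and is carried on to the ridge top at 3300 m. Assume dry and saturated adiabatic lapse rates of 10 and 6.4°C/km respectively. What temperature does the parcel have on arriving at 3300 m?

5.34°C

700 → 1400 m (dry, 10°C/km): ΔT = -10 × 0.7 = -7°C → T = 17.5°C
1400 → 3300 m (saturated, 6.4°C/km): ΔT = -6.4 × 1.9 = -12.16°C → T = 5.34°C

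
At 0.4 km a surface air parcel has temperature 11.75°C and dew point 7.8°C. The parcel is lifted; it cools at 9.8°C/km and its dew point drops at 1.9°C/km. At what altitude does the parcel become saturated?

T and T_d converge at 9.8 − 1.9 = 7.9°C per km
Height above start = (11.75 − 7.8) / 7.9 = 0.5 km
LCL altitude = 400 m + 500 m = 900 m

0.9 km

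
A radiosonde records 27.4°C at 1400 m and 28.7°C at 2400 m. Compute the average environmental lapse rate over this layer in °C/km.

Γ = −ΔT/Δz = (27.4 − 28.7) / (2400 − 1400) m
  = -1.3°C / 1 km = -1.3°C/km

-1.3°C/km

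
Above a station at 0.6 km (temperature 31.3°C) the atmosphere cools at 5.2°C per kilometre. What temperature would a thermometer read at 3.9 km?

14.14°C

600–3900 m, environmental: Δz = 3.3 km ⇒ ΔT = -17.16°C; T = 14.14°C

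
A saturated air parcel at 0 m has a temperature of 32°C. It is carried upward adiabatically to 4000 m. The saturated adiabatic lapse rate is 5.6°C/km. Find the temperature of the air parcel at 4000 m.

9.6°C

From 0 m to 4000 m (saturated adiabatic): cools by 5.6 × 4 = 22.4°C, giving 9.6°C.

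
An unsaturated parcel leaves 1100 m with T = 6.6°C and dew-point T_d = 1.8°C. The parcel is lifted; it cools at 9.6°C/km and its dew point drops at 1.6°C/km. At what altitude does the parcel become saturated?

T and T_d converge at 9.6 − 1.6 = 8°C per km
Height above start = (6.6 − 1.8) / 8 = 0.6 km
LCL altitude = 1100 m + 600 m = 1700 m

1700 m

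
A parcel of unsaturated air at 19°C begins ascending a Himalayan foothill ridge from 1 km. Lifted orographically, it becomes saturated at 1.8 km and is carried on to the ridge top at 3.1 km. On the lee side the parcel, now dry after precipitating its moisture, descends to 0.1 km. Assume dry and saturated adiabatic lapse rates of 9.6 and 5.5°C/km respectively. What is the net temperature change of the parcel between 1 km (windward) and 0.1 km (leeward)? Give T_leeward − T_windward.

Dry to 1800 m: -9.6 × 0.8 km = -7.68°C, so T = 11.32°C.
Saturated to 3100 m: -5.5 × 1.3 km = -7.15°C, so T = 4.17°C.
Dry descent to 100 m: +9.6 × 3 km = +28.8°C, so T = 32.97°C.
Net change vs windward start: 32.97 − 19 = +13.97°C

+13.97°C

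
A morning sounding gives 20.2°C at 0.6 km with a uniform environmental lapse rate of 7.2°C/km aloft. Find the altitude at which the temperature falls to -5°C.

4.1 km

Height above start = (20.2 − (-5)) / 7.2 = 3.5 km
Altitude = 600 m + 3500 m = 4100 m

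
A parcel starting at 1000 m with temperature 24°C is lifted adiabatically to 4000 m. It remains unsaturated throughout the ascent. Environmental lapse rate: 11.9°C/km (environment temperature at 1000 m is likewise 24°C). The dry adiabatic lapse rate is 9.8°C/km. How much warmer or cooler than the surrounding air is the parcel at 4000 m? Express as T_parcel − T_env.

Parcel:
  1000 → 4000 m (dry, 9.8°C/km): ΔT = -9.8 × 3 = -29.4°C → T = -5.4°C
Environment:
  1000 → 4000 m (environment, 11.9°C/km): ΔT = -11.9 × 3 = -35.7°C → T = -11.7°C
T_parcel − T_env = -5.4 − (-11.7) = +6.3°C

+6.3°C (parcel warmer than environment)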